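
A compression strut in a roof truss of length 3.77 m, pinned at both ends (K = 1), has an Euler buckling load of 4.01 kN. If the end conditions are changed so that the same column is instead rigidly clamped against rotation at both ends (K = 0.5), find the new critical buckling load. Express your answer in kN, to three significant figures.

P_cr ∝ 1/K², so P_cr,new = P_cr,old × (K_old/K_new)² = 4.01 × (1/0.5)²
= 4.01 × 4.000 = 16.0 kN

P_cr ≈ 16.0 kN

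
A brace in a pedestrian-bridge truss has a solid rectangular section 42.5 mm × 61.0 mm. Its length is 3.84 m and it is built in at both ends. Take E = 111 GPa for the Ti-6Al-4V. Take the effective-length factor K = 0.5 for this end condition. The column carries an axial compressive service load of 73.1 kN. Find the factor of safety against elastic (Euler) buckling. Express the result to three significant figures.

n ≈ 1.59

Buckling occurs about the weak axis: I_min = h·b³/12 with b = 42.5 mm (the shorter side).
I_min = 61.0×42.5³/12 = 3.902×10^5 mm⁴
I = 3.902×10^5 mm⁴ = 3.902×10^-7 m⁴
Effective length L_e = K·L = 0.5 × 3.84 = 1.920 m
P_cr = π²EI / L_e² = π² × 111×10⁹ × 3.902×10^-7 / 1.920² = 1.160×10^5 N
Factor of safety n = P_cr / P = 115.97 / 73.1 = 1.59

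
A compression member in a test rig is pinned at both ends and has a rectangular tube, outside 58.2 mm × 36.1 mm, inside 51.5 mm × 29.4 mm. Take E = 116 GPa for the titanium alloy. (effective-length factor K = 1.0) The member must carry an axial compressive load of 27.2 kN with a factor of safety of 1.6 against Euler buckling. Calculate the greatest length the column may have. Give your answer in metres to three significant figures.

L_max ≈ 1.77 m

Weak-axis I_min = (h_o·b_o³ − h_i·b_i³)/12 with b_o = 36.1, b_i = 29.40 mm (shorter outer/inner sides).
I_min = (58.2×36.1³ − 51.50×29.40³)/12 = 1.191×10^5 mm⁴
I = 1.191×10^-7 m⁴
Required critical load P_cr = n·P = 1.6 × 27.2 = 43.52 kN = 4.352×10^4 N
From P_cr = π²EI/(K·L)²:  L = (1/K)·√(π²EI/P_cr) = (1/1)·√(π²×1.16×10^11×1.191×10^-7/4.352×10^4)
L = 1.77 m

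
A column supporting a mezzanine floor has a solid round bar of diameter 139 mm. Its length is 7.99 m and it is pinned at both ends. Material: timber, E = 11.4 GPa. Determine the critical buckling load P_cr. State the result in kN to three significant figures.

I = πd⁴/64 = π×139⁴/64 = 1.832×10^7 mm⁴
I = 1.832×10^7 mm⁴ = 1.832×10^-5 m⁴
Effective length L_e = K·L = 1 × 7.99 = 7.990 m
P_cr = π²EI / L_e² = π² × 11.4×10⁹ × 1.832×10^-5 / 7.990² = 3.230×10^4 N

P_cr ≈ 32.3 kN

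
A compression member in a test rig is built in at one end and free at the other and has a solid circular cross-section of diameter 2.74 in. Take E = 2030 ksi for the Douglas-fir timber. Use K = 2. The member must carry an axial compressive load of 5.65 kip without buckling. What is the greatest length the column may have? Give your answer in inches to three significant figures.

L_max ≈ 49.5 in

I = πd⁴/64 = π×2.74⁴/64 = 2.767 in⁴
At the buckling limit P_cr = P = 5.650×10^3 lb
From P_cr = π²EI/(K·L)²:  L = (1/K)·√(π²EI/P_cr) = (1/2)·√(π²×2.03×10^6×2.767/5.650×10^3)
L = 49.5 in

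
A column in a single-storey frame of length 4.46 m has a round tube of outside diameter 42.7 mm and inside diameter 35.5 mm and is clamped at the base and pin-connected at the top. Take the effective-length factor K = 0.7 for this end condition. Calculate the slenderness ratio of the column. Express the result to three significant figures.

λ ≈ 225

d_o = 42.7 mm, d_i = 35.5 mm
I = π(d_o⁴ − d_i⁴)/64 = π(42.7⁴ − 35.50⁴)/64 = 8.522×10^4 mm⁴
A = 442.2 mm²;  r_min = √(I/A) = √(8.522×10^4/442.2) = 13.88 mm
L_e = K·L = 0.7 × 4.46 m = 3.122 m = 3122.0 mm
λ = L_e / r_min = 3122.0 / 13.88 = 225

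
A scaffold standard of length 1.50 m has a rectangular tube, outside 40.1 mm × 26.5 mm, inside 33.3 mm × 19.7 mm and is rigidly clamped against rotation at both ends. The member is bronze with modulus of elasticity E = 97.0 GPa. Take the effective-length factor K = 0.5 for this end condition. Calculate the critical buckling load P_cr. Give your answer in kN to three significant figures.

Weak-axis I_min = (h_o·b_o³ − h_i·b_i³)/12 with b_o = 26.5, b_i = 19.70 mm (shorter outer/inner sides).
I_min = (40.1×26.5³ − 33.30×19.70³)/12 = 4.097×10^4 mm⁴
I = 4.097×10^4 mm⁴ = 4.097×10^-8 m⁴
Effective length L_e = K·L = 0.5 × 1.50 = 0.7500 m
P_cr = π²EI / L_e² = π² × 97.0×10⁹ × 4.097×10^-8 / 0.7500² = 6.973×10^4 N

P_cr ≈ 69.7 kN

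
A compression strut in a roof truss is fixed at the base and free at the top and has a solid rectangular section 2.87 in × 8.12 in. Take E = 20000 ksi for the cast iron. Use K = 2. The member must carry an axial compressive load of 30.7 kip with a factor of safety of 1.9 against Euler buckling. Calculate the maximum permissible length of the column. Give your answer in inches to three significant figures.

Buckling occurs about the weak axis: I_min = h·b³/12 with b = 2.87 in (the shorter side).
I_min = 8.12×2.87³/12 = 16.00 in⁴
Required critical load P_cr = n·P = 1.9 × 30.7 = 58.33 kip = 5.833×10^4 lb
From P_cr = π²EI/(K·L)²:  L = (1/K)·√(π²EI/P_cr) = (1/2)·√(π²×2.00×10^7×16.00/5.833×10^4)
L = 116 in

L_max ≈ 116 in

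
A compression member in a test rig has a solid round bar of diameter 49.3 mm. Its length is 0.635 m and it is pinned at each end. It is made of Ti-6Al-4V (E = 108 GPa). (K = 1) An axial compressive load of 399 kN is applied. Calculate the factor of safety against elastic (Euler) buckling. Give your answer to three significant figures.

I = πd⁴/64 = π×49.3⁴/64 = 2.900×10^5 mm⁴
I = 2.900×10^5 mm⁴ = 2.900×10^-7 m⁴
Effective length L_e = K·L = 1 × 0.635 = 0.6350 m
P_cr = π²EI / L_e² = π² × 108×10⁹ × 2.900×10^-7 / 0.6350² = 7.665×10^5 N
Factor of safety n = P_cr / P = 766.54 / 399 = 1.92

n ≈ 1.92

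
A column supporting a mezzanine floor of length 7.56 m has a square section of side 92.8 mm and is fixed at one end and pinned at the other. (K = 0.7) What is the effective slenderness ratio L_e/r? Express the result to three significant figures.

λ ≈ 198

I = a⁴/12 = 92.8⁴/12 = 6.180×10^6 mm⁴
A = 8.612×10^3 mm²;  r_min = √(I/A) = √(6.180×10^6/8.612×10^3) = 26.79 mm
L_e = K·L = 0.7 × 7.56 m = 5.292 m = 5292.0 mm
λ = L_e / r_min = 5292.0 / 26.79 = 198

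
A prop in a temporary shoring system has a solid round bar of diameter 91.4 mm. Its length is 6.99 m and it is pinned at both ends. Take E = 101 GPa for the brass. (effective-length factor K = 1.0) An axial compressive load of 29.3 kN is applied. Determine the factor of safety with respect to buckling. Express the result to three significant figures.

n ≈ 2.39

I = πd⁴/64 = π×91.4⁴/64 = 3.426×10^6 mm⁴
I = 3.426×10^6 mm⁴ = 3.426×10^-6 m⁴
Effective length L_e = K·L = 1 × 6.99 = 6.990 m
P_cr = π²EI / L_e² = π² × 101×10⁹ × 3.426×10^-6 / 6.990² = 6.989×10^4 N
Factor of safety n = P_cr / P = 69.891 / 29.3 = 2.39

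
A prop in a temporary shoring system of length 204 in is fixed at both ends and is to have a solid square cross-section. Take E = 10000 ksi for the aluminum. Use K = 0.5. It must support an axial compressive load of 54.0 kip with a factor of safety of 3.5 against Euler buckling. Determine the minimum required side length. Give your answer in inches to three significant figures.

Required P_cr = n·P = 3.5 × 54.0 = 189.0 kip
L_e = K·L = 0.5 × 204 = 102.0 in
Required I = P_cr·L_e²/(π²E) = 1.890×10^5 × 102.0² / (π² × 1.00×10^7) = 19.92 in⁴
Solid square: I = a⁴/12  ⇒  a = (12I)^(1/4) = (12×19.92)^(1/4) = 3.93 in

a ≈ 3.93 in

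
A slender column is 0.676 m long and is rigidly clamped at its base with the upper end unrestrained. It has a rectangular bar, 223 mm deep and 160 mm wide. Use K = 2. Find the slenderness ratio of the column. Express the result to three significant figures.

λ ≈ 29.3

For a rectangle r_min = b/√12 = 160/√12 = 46.19 mm
L_e = K·L = 2 × 0.676 m = 1.352 m = 1352.0 mm
λ = L_e / r_min = 1352.0 / 46.19 = 29.3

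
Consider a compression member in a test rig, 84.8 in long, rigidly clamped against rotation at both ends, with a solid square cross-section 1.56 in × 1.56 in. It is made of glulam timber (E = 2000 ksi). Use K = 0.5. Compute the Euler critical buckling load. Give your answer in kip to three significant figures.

P_cr ≈ 5.42 kip

I = a⁴/12 = 1.56⁴/12 = 0.4935 in⁴
Effective length L_e = K·L = 0.5 × 84.8 = 42.40 in
P_cr = π²EI / L_e² = π² × 2000×10³ × 0.4935 / 42.40² = 5.419×10^3 lb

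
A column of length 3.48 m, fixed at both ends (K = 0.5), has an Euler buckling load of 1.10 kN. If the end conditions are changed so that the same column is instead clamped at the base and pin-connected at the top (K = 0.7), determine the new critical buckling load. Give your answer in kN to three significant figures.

P_cr ∝ 1/K², so P_cr,new = P_cr,old × (K_old/K_new)² = 1.10 × (0.5/0.7)²
= 1.10 × 0.5102 = 0.561 kN

P_cr ≈ 0.561 kN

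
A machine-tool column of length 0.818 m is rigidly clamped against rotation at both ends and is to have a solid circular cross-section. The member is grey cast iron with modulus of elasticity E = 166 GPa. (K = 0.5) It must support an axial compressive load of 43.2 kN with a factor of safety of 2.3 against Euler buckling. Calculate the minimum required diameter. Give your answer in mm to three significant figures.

Required P_cr = n·P = 2.3 × 43.2 = 99.36 kN
L_e = K·L = 0.5 × 0.818 = 0.4090 m
Required I = P_cr·L_e²/(π²E) = 9.936×10^4 × 0.4090² / (π² × 1.66×10^11) = 1.014×10^-8 m⁴
I_req = 1.014×10^4 mm⁴
Solid circle: I = πd⁴/64  ⇒  d = (64I/π)^(1/4) = (64×1.014×10^4/π)^(1/4) = 21.3 mm

d ≈ 21.3 mm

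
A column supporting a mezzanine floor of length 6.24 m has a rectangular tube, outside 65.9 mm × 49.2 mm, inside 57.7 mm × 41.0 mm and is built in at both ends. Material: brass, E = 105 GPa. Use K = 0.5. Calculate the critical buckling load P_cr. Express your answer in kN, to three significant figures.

P_cr ≈ 34.3 kN

Weak-axis I_min = (h_o·b_o³ − h_i·b_i³)/12 with b_o = 49.2, b_i = 41.00 mm (shorter outer/inner sides).
I_min = (65.9×49.2³ − 57.70×41.00³)/12 = 3.226×10^5 mm⁴
I = 3.226×10^5 mm⁴ = 3.226×10^-7 m⁴
Effective length L_e = K·L = 0.5 × 6.24 = 3.120 m
P_cr = π²EI / L_e² = π² × 105×10⁹ × 3.226×10^-7 / 3.120² = 3.435×10^4 N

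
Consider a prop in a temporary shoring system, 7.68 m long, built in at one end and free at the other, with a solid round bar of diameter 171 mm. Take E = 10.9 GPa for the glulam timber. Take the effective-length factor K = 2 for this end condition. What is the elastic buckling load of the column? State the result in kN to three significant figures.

P_cr ≈ 19.1 kN

I = πd⁴/64 = π×171⁴/64 = 4.197×10^7 mm⁴
I = 4.197×10^7 mm⁴ = 4.197×10^-5 m⁴
Effective length L_e = K·L = 2 × 7.68 = 15.36 m
P_cr = π²EI / L_e² = π² × 10.9×10⁹ × 4.197×10^-5 / 15.36² = 1.914×10^4 N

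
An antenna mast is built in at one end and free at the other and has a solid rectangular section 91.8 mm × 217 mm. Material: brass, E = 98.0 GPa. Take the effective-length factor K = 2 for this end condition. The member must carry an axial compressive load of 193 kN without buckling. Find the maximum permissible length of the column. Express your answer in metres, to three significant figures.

Buckling occurs about the weak axis: I_min = h·b³/12 with b = 91.8 mm (the shorter side).
I_min = 217×91.8³/12 = 1.399×10^7 mm⁴
I = 1.399×10^-5 m⁴
At the buckling limit P_cr = P = 1.930×10^5 N
From P_cr = π²EI/(K·L)²:  L = (1/K)·√(π²EI/P_cr) = (1/2)·√(π²×9.80×10^10×1.399×10^-5/1.930×10^5)
L = 4.19 m

L_max ≈ 4.19 m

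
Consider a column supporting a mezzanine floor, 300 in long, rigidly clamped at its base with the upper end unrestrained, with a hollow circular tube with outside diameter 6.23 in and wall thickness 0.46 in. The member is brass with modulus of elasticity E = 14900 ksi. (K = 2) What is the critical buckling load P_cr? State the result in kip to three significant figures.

P_cr ≈ 14.3 kip

Inner diameter d_i = 6.23 − 2×0.46 = 5.310 in
I = π(d_o⁴ − d_i⁴)/64 = π(6.23⁴ − 5.310⁴)/64 = 34.92 in⁴
Effective length L_e = K·L = 2 × 300 = 600.0 in
P_cr = π²EI / L_e² = π² × 14900×10³ × 34.92 / 600.0² = 1.427×10^4 lb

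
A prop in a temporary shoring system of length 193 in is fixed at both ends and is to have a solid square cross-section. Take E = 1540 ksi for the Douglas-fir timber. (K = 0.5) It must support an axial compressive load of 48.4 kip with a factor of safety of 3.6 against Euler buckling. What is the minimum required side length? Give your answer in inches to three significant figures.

Required P_cr = n·P = 3.6 × 48.4 = 174.2 kip
L_e = K·L = 0.5 × 193 = 96.50 in
Required I = P_cr·L_e²/(π²E) = 1.742×10^5 × 96.50² / (π² × 1.54×10^6) = 106.8 in⁴
Solid square: I = a⁴/12  ⇒  a = (12I)^(1/4) = (12×106.8)^(1/4) = 5.98 in

a ≈ 5.98 in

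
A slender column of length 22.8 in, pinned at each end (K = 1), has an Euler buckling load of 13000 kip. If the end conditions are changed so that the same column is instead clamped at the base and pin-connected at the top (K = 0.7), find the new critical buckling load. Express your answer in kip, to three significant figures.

P_cr ≈ 26500 kip

P_cr ∝ 1/K², so P_cr,new = P_cr,old × (K_old/K_new)² = 13000 × (1/0.7)²
= 13000 × 2.041 = 26500 kip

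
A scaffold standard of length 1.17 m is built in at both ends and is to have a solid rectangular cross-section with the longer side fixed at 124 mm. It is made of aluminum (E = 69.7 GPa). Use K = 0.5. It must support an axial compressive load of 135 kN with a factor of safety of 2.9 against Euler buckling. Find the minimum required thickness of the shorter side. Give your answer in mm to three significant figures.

b ≈ 26.6 mm

Required P_cr = n·P = 2.9 × 135 = 391.5 kN
L_e = K·L = 0.5 × 1.17 = 0.5850 m
Required I = P_cr·L_e²/(π²E) = 3.915×10^5 × 0.5850² / (π² × 6.97×10^10) = 1.948×10^-7 m⁴
I_req = 1.948×10^5 mm⁴
Rectangle, weak axis: I_min = h·b³/12 with h = 124 mm fixed  ⇒  b = (12I/h)^(1/3) = 26.6 mm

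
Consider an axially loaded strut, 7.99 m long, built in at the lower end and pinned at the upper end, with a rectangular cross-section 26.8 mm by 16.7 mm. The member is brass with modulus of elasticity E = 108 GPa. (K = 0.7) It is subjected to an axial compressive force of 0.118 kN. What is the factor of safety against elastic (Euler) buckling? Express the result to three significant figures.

n ≈ 3.00

Buckling occurs about the weak axis: I_min = h·b³/12 with b = 16.7 mm (the shorter side).
I_min = 26.8×16.7³/12 = 1.040×10^4 mm⁴
I = 1.040×10^4 mm⁴ = 1.040×10^-8 m⁴
Effective length L_e = K·L = 0.7 × 7.99 = 5.593 m
P_cr = π²EI / L_e² = π² × 108×10⁹ × 1.040×10^-8 / 5.593² = 354.4 N
Factor of safety n = P_cr / P = 0.35444 / 0.118 = 3.00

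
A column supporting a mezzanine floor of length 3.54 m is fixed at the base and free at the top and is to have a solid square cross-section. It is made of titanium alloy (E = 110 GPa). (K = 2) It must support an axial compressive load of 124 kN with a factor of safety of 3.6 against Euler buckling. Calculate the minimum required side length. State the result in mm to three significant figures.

Required P_cr = n·P = 3.6 × 124 = 446.4 kN
L_e = K·L = 2 × 3.54 = 7.080 m
Required I = P_cr·L_e²/(π²E) = 4.464×10^5 × 7.080² / (π² × 1.10×10^11) = 2.061×10^-5 m⁴
I_req = 2.061×10^7 mm⁴
Solid square: I = a⁴/12  ⇒  a = (12I)^(1/4) = (12×2.061×10^7)^(1/4) = 125 mm

a ≈ 125 mm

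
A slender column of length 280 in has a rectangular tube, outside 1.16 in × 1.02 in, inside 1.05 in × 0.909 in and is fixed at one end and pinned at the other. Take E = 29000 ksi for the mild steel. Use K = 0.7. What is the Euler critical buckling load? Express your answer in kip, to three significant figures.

P_cr ≈ 0.275 kip

Weak-axis I_min = (h_o·b_o³ − h_i·b_i³)/12 with b_o = 1.02, b_i = 0.9090 in (shorter outer/inner sides).
I_min = (1.16×1.02³ − 1.050×0.9090³)/12 = 3.686×10^-2 in⁴
Effective length L_e = K·L = 0.7 × 280 = 196.0 in
P_cr = π²EI / L_e² = π² × 29000×10³ × 3.686×10^-2 / 196.0² = 274.6 lb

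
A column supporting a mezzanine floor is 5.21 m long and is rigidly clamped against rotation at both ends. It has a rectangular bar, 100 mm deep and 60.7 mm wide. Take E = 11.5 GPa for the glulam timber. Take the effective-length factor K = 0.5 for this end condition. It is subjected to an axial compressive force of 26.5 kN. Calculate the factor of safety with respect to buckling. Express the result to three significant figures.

Buckling occurs about the weak axis: I_min = h·b³/12 with b = 60.7 mm (the shorter side).
I_min = 100×60.7³/12 = 1.864×10^6 mm⁴
I = 1.864×10^6 mm⁴ = 1.864×10^-6 m⁴
Effective length L_e = K·L = 0.5 × 5.21 = 2.605 m
P_cr = π²EI / L_e² = π² × 11.5×10⁹ × 1.864×10^-6 / 2.605² = 3.117×10^4 N
Factor of safety n = P_cr / P = 31.172 / 26.5 = 1.18

n ≈ 1.18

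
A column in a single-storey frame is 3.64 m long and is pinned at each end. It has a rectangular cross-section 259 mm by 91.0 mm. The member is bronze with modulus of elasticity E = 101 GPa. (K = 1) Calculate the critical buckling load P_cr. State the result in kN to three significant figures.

Buckling occurs about the weak axis: I_min = h·b³/12 with b = 91.0 mm (the shorter side).
I_min = 259×91.0³/12 = 1.626×10^7 mm⁴
I = 1.626×10^7 mm⁴ = 1.626×10^-5 m⁴
Effective length L_e = K·L = 1 × 3.64 = 3.640 m
P_cr = π²EI / L_e² = π² × 101×10⁹ × 1.626×10^-5 / 3.640² = 1.224×10^6 N

P_cr ≈ 1220 kN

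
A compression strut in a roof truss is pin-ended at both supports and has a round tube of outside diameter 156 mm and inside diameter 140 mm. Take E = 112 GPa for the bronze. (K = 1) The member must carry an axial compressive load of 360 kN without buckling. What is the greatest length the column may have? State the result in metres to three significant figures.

L_max ≈ 5.60 m

d_o = 156 mm, d_i = 140 mm
I = π(d_o⁴ − d_i⁴)/64 = π(156⁴ − 140.0⁴)/64 = 1.021×10^7 mm⁴
I = 1.021×10^-5 m⁴
At the buckling limit P_cr = P = 3.600×10^5 N
From P_cr = π²EI/(K·L)²:  L = (1/K)·√(π²EI/P_cr) = (1/1)·√(π²×1.12×10^11×1.021×10^-5/3.600×10^5)
L = 5.60 m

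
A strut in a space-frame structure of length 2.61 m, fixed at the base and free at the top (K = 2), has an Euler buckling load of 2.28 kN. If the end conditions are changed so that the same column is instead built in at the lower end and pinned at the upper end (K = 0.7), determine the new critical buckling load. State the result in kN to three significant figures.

P_cr ∝ 1/K², so P_cr,new = P_cr,old × (K_old/K_new)² = 2.28 × (2/0.7)²
= 2.28 × 8.163 = 18.6 kN

P_cr ≈ 18.6 kN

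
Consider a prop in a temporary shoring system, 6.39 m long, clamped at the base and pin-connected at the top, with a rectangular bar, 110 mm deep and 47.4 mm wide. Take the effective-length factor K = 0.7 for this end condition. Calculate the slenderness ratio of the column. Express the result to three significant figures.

For a rectangle r_min = b/√12 = 47.4/√12 = 13.68 mm
L_e = K·L = 0.7 × 6.39 m = 4.473 m = 4473.0 mm
λ = L_e / r_min = 4473.0 / 13.68 = 327

λ ≈ 327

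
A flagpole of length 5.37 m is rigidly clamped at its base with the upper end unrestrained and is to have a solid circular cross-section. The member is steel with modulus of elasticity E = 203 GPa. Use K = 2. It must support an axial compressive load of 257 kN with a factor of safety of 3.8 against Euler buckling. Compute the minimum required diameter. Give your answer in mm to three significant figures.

Required P_cr = n·P = 3.8 × 257 = 976.6 kN
L_e = K·L = 2 × 5.37 = 10.74 m
Required I = P_cr·L_e²/(π²E) = 9.766×10^5 × 10.74² / (π² × 2.03×10^11) = 5.623×10^-5 m⁴
I_req = 5.623×10^7 mm⁴
Solid circle: I = πd⁴/64  ⇒  d = (64I/π)^(1/4) = (64×5.623×10^7/π)^(1/4) = 184 mm

d ≈ 184 mm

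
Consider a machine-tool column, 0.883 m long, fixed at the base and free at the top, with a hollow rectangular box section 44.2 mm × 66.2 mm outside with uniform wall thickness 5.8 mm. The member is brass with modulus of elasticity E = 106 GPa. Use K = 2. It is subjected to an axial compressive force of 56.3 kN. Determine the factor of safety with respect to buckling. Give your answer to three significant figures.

n ≈ 1.90

Inner dimensions: h_i = 66.2 − 2×5.8 = 54.60 mm, b_i = 44.2 − 2×5.8 = 32.60 mm
Weak-axis I_min = (h_o·b_o³ − h_i·b_i³)/12 with b_o = 44.2, b_i = 32.60 mm (shorter outer/inner sides).
I_min = (66.2×44.2³ − 54.60×32.60³)/12 = 3.187×10^5 mm⁴
I = 3.187×10^5 mm⁴ = 3.187×10^-7 m⁴
Effective length L_e = K·L = 2 × 0.883 = 1.766 m
P_cr = π²EI / L_e² = π² × 106×10⁹ × 3.187×10^-7 / 1.766² = 1.069×10^5 N
Factor of safety n = P_cr / P = 106.92 / 56.3 = 1.90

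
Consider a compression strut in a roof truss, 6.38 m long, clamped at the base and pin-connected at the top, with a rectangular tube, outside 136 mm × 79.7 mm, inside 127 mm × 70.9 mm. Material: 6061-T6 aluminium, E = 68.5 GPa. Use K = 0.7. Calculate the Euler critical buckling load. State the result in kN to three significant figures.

Weak-axis I_min = (h_o·b_o³ − h_i·b_i³)/12 with b_o = 79.7, b_i = 70.90 mm (shorter outer/inner sides).
I_min = (136×79.7³ − 127.0×70.90³)/12 = 1.966×10^6 mm⁴
I = 1.966×10^6 mm⁴ = 1.966×10^-6 m⁴
Effective length L_e = K·L = 0.7 × 6.38 = 4.466 m
P_cr = π²EI / L_e² = π² × 68.5×10⁹ × 1.966×10^-6 / 4.466² = 6.663×10^4 N

P_cr ≈ 66.6 kN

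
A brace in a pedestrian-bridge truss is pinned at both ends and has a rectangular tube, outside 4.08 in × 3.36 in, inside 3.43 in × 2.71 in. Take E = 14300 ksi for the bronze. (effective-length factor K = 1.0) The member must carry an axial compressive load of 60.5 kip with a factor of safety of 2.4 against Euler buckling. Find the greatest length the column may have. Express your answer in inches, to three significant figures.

Weak-axis I_min = (h_o·b_o³ − h_i·b_i³)/12 with b_o = 3.36, b_i = 2.710 in (shorter outer/inner sides).
I_min = (4.08×3.36³ − 3.430×2.710³)/12 = 7.208 in⁴
Required critical load P_cr = n·P = 2.4 × 60.5 = 145.2 kip = 1.452×10^5 lb
From P_cr = π²EI/(K·L)²:  L = (1/K)·√(π²EI/P_cr) = (1/1)·√(π²×1.43×10^7×7.208/1.452×10^5)
L = 83.7 in

L_max ≈ 83.7 in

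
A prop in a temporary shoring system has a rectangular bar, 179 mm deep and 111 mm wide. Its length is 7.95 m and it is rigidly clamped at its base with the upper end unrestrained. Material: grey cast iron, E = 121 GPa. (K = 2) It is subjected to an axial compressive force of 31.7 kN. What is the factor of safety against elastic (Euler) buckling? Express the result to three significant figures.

Buckling occurs about the weak axis: I_min = h·b³/12 with b = 111 mm (the shorter side).
I_min = 179×111³/12 = 2.040×10^7 mm⁴
I = 2.040×10^7 mm⁴ = 2.040×10^-5 m⁴
Effective length L_e = K·L = 2 × 7.95 = 15.90 m
P_cr = π²EI / L_e² = π² × 121×10⁹ × 2.040×10^-5 / 15.90² = 9.637×10^4 N
Factor of safety n = P_cr / P = 96.368 / 31.7 = 3.04

n ≈ 3.04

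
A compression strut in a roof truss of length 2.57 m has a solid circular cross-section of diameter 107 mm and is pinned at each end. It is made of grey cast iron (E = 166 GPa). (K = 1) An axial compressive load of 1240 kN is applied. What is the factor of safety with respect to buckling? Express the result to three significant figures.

n ≈ 1.29

I = πd⁴/64 = π×107⁴/64 = 6.434×10^6 mm⁴
I = 6.434×10^6 mm⁴ = 6.434×10^-6 m⁴
Effective length L_e = K·L = 1 × 2.57 = 2.570 m
P_cr = π²EI / L_e² = π² × 166×10⁹ × 6.434×10^-6 / 2.570² = 1.596×10^6 N
Factor of safety n = P_cr / P = 1596.1 / 1240 = 1.29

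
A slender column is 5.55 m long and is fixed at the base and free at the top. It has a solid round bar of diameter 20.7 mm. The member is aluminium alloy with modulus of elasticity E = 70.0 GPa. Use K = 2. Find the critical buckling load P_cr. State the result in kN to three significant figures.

P_cr ≈ 0.0505 kN

I = πd⁴/64 = π×20.7⁴/64 = 9.013×10^3 mm⁴
I = 9.013×10^3 mm⁴ = 9.013×10^-9 m⁴
Effective length L_e = K·L = 2 × 5.55 = 11.10 m
P_cr = π²EI / L_e² = π² × 70.0×10⁹ × 9.013×10^-9 / 11.10² = 50.54 N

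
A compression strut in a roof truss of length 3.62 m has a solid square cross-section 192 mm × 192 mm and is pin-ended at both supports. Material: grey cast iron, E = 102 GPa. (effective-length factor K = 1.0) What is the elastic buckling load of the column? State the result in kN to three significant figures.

P_cr ≈ 8700 kN

I = a⁴/12 = 192⁴/12 = 1.132×10^8 mm⁴
I = 1.132×10^8 mm⁴ = 1.132×10^-4 m⁴
Effective length L_e = K·L = 1 × 3.62 = 3.620 m
P_cr = π²EI / L_e² = π² × 102×10⁹ × 1.132×10^-4 / 3.620² = 8.700×10^6 N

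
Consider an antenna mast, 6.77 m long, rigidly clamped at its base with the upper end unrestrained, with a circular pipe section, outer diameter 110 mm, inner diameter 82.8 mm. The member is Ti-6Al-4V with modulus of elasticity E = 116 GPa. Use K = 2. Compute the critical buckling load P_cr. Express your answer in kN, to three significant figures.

P_cr ≈ 30.5 kN

d_o = 110 mm, d_i = 82.8 mm
I = π(d_o⁴ − d_i⁴)/64 = π(110⁴ − 82.80⁴)/64 = 4.880×10^6 mm⁴
I = 4.880×10^6 mm⁴ = 4.880×10^-6 m⁴
Effective length L_e = K·L = 2 × 6.77 = 13.54 m
P_cr = π²EI / L_e² = π² × 116×10⁹ × 4.880×10^-6 / 13.54² = 3.047×10^4 N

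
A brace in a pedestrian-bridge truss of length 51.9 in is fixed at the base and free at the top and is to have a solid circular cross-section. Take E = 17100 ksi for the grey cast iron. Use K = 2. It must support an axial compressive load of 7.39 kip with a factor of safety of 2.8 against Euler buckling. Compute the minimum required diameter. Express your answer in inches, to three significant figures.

d ≈ 2.28 in

Required P_cr = n·P = 2.8 × 7.39 = 20.69 kip
L_e = K·L = 2 × 51.9 = 103.8 in
Required I = P_cr·L_e²/(π²E) = 2.069×10^4 × 103.8² / (π² × 1.71×10^7) = 1.321 in⁴
Solid circle: I = πd⁴/64  ⇒  d = (64I/π)^(1/4) = (64×1.321/π)^(1/4) = 2.28 in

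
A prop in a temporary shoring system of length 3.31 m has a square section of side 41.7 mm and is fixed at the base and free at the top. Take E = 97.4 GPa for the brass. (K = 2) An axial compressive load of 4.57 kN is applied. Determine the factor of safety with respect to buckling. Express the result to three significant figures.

I = a⁴/12 = 41.7⁴/12 = 2.520×10^5 mm⁴
I = 2.520×10^5 mm⁴ = 2.520×10^-7 m⁴
Effective length L_e = K·L = 2 × 3.31 = 6.620 m
P_cr = π²EI / L_e² = π² × 97.4×10⁹ × 2.520×10^-7 / 6.620² = 5.527×10^3 N
Factor of safety n = P_cr / P = 5.5272 / 4.57 = 1.21

n ≈ 1.21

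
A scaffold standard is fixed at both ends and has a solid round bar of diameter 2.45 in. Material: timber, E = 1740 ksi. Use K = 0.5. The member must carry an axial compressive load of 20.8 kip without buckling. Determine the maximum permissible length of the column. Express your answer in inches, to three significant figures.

L_max ≈ 76.4 in

I = πd⁴/64 = π×2.45⁴/64 = 1.769 in⁴
At the buckling limit P_cr = P = 2.080×10^4 lb
From P_cr = π²EI/(K·L)²:  L = (1/K)·√(π²EI/P_cr) = (1/0.5)·√(π²×1.74×10^6×1.769/2.080×10^4)
L = 76.4 in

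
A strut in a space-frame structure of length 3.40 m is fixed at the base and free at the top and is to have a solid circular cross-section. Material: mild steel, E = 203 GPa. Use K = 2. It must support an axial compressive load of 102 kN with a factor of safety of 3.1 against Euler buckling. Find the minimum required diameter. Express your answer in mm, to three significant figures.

d ≈ 110 mm

Required P_cr = n·P = 3.1 × 102 = 316.2 kN
L_e = K·L = 2 × 3.40 = 6.800 m
Required I = P_cr·L_e²/(π²E) = 3.162×10^5 × 6.800² / (π² × 2.03×10^11) = 7.298×10^-6 m⁴
I_req = 7.298×10^6 mm⁴
Solid circle: I = πd⁴/64  ⇒  d = (64I/π)^(1/4) = (64×7.298×10^6/π)^(1/4) = 110 mm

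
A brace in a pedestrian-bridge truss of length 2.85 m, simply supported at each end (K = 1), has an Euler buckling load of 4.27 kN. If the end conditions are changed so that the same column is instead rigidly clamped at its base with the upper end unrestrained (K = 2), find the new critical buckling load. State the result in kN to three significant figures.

P_cr ∝ 1/K², so P_cr,new = P_cr,old × (K_old/K_new)² = 4.27 × (1/2)²
= 4.27 × 0.2500 = 1.07 kN

P_cr ≈ 1.07 kN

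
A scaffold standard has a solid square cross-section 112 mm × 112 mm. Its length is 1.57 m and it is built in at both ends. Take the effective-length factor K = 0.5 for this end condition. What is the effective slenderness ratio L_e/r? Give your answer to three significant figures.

I = a⁴/12 = 112⁴/12 = 1.311×10^7 mm⁴
A = 1.254×10^4 mm²;  r_min = √(I/A) = √(1.311×10^7/1.254×10^4) = 32.33 mm
L_e = K·L = 0.5 × 1.57 m = 0.7850 m = 785.00 mm
λ = L_e / r_min = 785.00 / 32.33 = 24.3

λ ≈ 24.3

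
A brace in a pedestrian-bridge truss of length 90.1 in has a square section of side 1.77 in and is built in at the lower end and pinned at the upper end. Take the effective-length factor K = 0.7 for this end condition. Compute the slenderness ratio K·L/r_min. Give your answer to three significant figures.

I = a⁴/12 = 1.77⁴/12 = 0.8179 in⁴
A = 3.133 in²;  r_min = √(I/A) = √(0.8179/3.133) = 0.5110 in
L_e = K·L = 0.7 × 90.1 = 63.07 in
λ = L_e / r_min = 63.070 / 0.5110 = 123

λ ≈ 123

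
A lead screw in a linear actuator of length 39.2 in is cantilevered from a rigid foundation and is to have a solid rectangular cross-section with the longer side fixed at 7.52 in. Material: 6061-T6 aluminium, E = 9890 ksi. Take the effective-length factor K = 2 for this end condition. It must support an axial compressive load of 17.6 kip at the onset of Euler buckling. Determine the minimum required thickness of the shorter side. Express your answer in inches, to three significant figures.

b ≈ 1.21 in

L_e = K·L = 2 × 39.2 = 78.40 in
Required I = P_cr·L_e²/(π²E) = 1.760×10^4 × 78.40² / (π² × 9.89×10^6) = 1.108 in⁴
Rectangle, weak axis: I_min = h·b³/12 with h = 7.52 in fixed  ⇒  b = (12I/h)^(1/3) = 1.21 in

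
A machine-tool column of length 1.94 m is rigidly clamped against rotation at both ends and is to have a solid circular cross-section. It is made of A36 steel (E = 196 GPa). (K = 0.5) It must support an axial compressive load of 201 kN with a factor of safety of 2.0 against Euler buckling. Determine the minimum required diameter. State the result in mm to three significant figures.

Required P_cr = n·P = 2.0 × 201 = 402.0 kN
L_e = K·L = 0.5 × 1.94 = 0.9700 m
Required I = P_cr·L_e²/(π²E) = 4.020×10^5 × 0.9700² / (π² × 1.96×10^11) = 1.955×10^-7 m⁴
I_req = 1.955×10^5 mm⁴
Solid circle: I = πd⁴/64  ⇒  d = (64I/π)^(1/4) = (64×1.955×10^5/π)^(1/4) = 44.7 mm

d ≈ 44.7 mm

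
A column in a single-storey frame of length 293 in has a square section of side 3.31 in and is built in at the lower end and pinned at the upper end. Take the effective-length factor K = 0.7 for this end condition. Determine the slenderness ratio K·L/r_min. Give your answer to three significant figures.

For a square r = a/√12 = 3.31/√12 = 0.9555 in
L_e = K·L = 0.7 × 293 = 205.1 in
λ = L_e / r_min = 205.10 / 0.9555 = 215

λ ≈ 215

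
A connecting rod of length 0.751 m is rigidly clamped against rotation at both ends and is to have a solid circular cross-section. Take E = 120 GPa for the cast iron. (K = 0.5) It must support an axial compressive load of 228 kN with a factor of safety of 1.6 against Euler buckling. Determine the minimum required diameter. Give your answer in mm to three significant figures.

Required P_cr = n·P = 1.6 × 228 = 364.8 kN
L_e = K·L = 0.5 × 0.751 = 0.3755 m
Required I = P_cr·L_e²/(π²E) = 3.648×10^5 × 0.3755² / (π² × 1.20×10^11) = 4.343×10^-8 m⁴
I_req = 4.343×10^4 mm⁴
Solid circle: I = πd⁴/64  ⇒  d = (64I/π)^(1/4) = (64×4.343×10^4/π)^(1/4) = 30.7 mm

d ≈ 30.7 mm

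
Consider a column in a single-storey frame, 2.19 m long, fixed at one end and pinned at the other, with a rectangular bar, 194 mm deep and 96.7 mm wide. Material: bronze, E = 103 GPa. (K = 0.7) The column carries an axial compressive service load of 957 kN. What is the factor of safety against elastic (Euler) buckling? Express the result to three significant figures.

n ≈ 6.61

Buckling occurs about the weak axis: I_min = h·b³/12 with b = 96.7 mm (the shorter side).
I_min = 194×96.7³/12 = 1.462×10^7 mm⁴
I = 1.462×10^7 mm⁴ = 1.462×10^-5 m⁴
Effective length L_e = K·L = 0.7 × 2.19 = 1.533 m
P_cr = π²EI / L_e² = π² × 103×10⁹ × 1.462×10^-5 / 1.533² = 6.323×10^6 N
Factor of safety n = P_cr / P = 6323.4 / 957 = 6.61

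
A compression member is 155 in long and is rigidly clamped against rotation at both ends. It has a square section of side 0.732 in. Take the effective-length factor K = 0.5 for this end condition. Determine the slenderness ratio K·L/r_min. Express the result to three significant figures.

I = a⁴/12 = 0.732⁴/12 = 2.393×10^-2 in⁴
A = 0.5358 in²;  r_min = √(I/A) = √(2.393×10^-2/0.5358) = 0.2113 in
L_e = K·L = 0.5 × 155 = 77.50 in
λ = L_e / r_min = 77.500 / 0.2113 = 367

λ ≈ 367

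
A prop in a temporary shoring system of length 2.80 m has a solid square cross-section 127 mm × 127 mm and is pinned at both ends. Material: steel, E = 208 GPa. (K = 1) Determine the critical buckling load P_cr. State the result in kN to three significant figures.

P_cr ≈ 5680 kN

I = a⁴/12 = 127⁴/12 = 2.168×10^7 mm⁴
I = 2.168×10^7 mm⁴ = 2.168×10^-5 m⁴
Effective length L_e = K·L = 1 × 2.80 = 2.800 m
P_cr = π²EI / L_e² = π² × 208×10⁹ × 2.168×10^-5 / 2.800² = 5.677×10^6 N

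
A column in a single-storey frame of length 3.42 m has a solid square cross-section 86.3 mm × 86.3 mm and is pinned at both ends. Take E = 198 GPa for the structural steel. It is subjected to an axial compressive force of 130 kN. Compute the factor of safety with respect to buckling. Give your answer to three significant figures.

n ≈ 5.94

I = a⁴/12 = 86.3⁴/12 = 4.622×10^6 mm⁴
I = 4.622×10^6 mm⁴ = 4.622×10^-6 m⁴
Effective length L_e = K·L = 1 × 3.42 = 3.420 m
P_cr = π²EI / L_e² = π² × 198×10⁹ × 4.622×10^-6 / 3.420² = 7.723×10^5 N
Factor of safety n = P_cr / P = 772.28 / 130 = 5.94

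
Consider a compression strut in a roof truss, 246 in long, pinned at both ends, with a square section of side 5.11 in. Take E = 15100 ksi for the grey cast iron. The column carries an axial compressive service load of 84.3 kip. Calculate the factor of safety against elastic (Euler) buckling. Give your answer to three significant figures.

I = a⁴/12 = 5.11⁴/12 = 56.82 in⁴
Effective length L_e = K·L = 1 × 246 = 246.0 in
P_cr = π²EI / L_e² = π² × 15100×10³ × 56.82 / 246.0² = 1.399×10^5 lb
Factor of safety n = P_cr / P = 139.93 / 84.3 = 1.66

n ≈ 1.66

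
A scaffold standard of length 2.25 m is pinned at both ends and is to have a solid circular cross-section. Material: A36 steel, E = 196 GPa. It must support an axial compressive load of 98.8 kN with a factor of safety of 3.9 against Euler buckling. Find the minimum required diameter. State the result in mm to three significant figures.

Required P_cr = n·P = 3.9 × 98.8 = 385.3 kN
L_e = K·L = 1 × 2.25 = 2.250 m
Required I = P_cr·L_e²/(π²E) = 3.853×10^5 × 2.250² / (π² × 1.96×10^11) = 1.008×10^-6 m⁴
I_req = 1.008×10^6 mm⁴
Solid circle: I = πd⁴/64  ⇒  d = (64I/π)^(1/4) = (64×1.008×10^6/π)^(1/4) = 67.3 mm

d ≈ 67.3 mm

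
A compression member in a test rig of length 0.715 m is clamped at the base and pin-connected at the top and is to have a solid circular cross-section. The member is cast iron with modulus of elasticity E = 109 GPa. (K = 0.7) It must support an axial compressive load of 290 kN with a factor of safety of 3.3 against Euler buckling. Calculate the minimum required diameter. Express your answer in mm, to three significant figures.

d ≈ 46.2 mm

Required P_cr = n·P = 3.3 × 290 = 957.0 kN
L_e = K·L = 0.7 × 0.715 = 0.5005 m
Required I = P_cr·L_e²/(π²E) = 9.570×10^5 × 0.5005² / (π² × 1.09×10^11) = 2.228×10^-7 m⁴
I_req = 2.228×10^5 mm⁴
Solid circle: I = πd⁴/64  ⇒  d = (64I/π)^(1/4) = (64×2.228×10^5/π)^(1/4) = 46.2 mm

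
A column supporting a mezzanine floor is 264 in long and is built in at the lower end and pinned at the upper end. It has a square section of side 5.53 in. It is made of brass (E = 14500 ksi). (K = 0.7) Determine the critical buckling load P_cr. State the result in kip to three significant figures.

P_cr ≈ 327 kip

I = a⁴/12 = 5.53⁴/12 = 77.93 in⁴
Effective length L_e = K·L = 0.7 × 264 = 184.8 in
P_cr = π²EI / L_e² = π² × 14500×10³ × 77.93 / 184.8² = 3.266×10^5 lb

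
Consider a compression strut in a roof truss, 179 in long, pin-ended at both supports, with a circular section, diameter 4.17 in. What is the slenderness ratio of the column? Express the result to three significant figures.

λ ≈ 172

For a solid circle r = d/4 = 4.17/4 = 1.042 in
L_e = K·L = 1 × 179 = 179.0 in
λ = L_e / r_min = 179.00 / 1.042 = 172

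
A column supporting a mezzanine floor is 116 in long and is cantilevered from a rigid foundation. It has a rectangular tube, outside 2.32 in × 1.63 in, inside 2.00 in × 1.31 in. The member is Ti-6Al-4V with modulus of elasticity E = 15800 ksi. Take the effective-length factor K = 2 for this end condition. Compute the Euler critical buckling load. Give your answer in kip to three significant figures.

Weak-axis I_min = (h_o·b_o³ − h_i·b_i³)/12 with b_o = 1.63, b_i = 1.310 in (shorter outer/inner sides).
I_min = (2.32×1.63³ − 2.000×1.310³)/12 = 0.4626 in⁴
Effective length L_e = K·L = 2 × 116 = 232.0 in
P_cr = π²EI / L_e² = π² × 15800×10³ × 0.4626 / 232.0² = 1.340×10^3 lb

P_cr ≈ 1.34 kip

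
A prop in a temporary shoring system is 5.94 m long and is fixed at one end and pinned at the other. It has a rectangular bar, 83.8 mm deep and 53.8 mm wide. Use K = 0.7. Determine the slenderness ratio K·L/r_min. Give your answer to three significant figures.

For a rectangle r_min = b/√12 = 53.8/√12 = 15.53 mm
L_e = K·L = 0.7 × 5.94 m = 4.158 m = 4158.0 mm
λ = L_e / r_min = 4158.0 / 15.53 = 268

λ ≈ 268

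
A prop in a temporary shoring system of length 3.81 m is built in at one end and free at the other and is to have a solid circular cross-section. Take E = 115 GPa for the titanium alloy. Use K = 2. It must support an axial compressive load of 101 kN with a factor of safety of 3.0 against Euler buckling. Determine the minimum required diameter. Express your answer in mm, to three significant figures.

Required P_cr = n·P = 3.0 × 101 = 303.0 kN
L_e = K·L = 2 × 3.81 = 7.620 m
Required I = P_cr·L_e²/(π²E) = 3.030×10^5 × 7.620² / (π² × 1.15×10^11) = 1.550×10^-5 m⁴
I_req = 1.550×10^7 mm⁴
Solid circle: I = πd⁴/64  ⇒  d = (64I/π)^(1/4) = (64×1.550×10^7/π)^(1/4) = 133 mm

d ≈ 133 mm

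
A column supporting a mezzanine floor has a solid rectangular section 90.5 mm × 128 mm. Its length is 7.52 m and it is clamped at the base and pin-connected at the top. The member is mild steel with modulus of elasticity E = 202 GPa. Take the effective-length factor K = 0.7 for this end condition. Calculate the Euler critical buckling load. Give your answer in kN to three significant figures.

P_cr ≈ 569 kN

Buckling occurs about the weak axis: I_min = h·b³/12 with b = 90.5 mm (the shorter side).
I_min = 128×90.5³/12 = 7.906×10^6 mm⁴
I = 7.906×10^6 mm⁴ = 7.906×10^-6 m⁴
Effective length L_e = K·L = 0.7 × 7.52 = 5.264 m
P_cr = π²EI / L_e² = π² × 202×10⁹ × 7.906×10^-6 / 5.264² = 5.688×10^5 N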